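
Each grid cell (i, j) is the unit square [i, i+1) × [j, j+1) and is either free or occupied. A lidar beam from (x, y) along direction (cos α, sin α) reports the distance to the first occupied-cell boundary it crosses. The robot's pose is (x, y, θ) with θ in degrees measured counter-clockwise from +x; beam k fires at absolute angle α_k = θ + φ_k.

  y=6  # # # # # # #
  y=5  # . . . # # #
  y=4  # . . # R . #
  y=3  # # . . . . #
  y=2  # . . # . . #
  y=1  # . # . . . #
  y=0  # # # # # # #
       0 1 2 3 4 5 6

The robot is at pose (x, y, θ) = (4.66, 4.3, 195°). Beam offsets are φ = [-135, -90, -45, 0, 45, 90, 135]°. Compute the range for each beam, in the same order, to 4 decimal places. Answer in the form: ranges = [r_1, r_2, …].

beam 1: φ=-135°, α=60°
  d=(0.5000,0.8660)  start (4,4)  tX=0.6800 tY=0.8083  stride 1/|dx|=2.0000 1/|dy|=1.1547
    cross x-line → (5,4), t=0.6800
    cross y-line → (5,5), t=0.8083 (wall)
  → r_1 = 0.8083
beam 2: φ=-90°, α=105°
  d=(-0.2588,0.9659)  start (4,4)  tX=2.5500 tY=0.7247  stride 1/|dx|=3.8637 1/|dy|=1.0353
    cross y-line → (4,5), t=0.7247 (wall)
  → r_2 = 0.7247
beam 3: φ=-45°, α=150°
  d=(-0.8660,0.5000)  start (4,4)  tX=0.7621 tY=1.4000  stride 1/|dx|=1.1547 1/|dy|=2.0000
    cross x-line → (3,4), t=0.7621 (wall)
  → r_3 = 0.7621
beam 4: φ=0°, α=195°
  d=(-0.9659,-0.2588)  start (4,4)  tX=0.6833 tY=1.1591  stride 1/|dx|=1.0353 1/|dy|=3.8637
    cross x-line → (3,4), t=0.6833 (wall)
  → r_4 = 0.6833
beam 5: φ=45°, α=240°
  d=(-0.5000,-0.8660)  start (4,4)  tX=1.3200 tY=0.3464  stride 1/|dx|=2.0000 1/|dy|=1.1547
    cross y-line → (4,3), t=0.3464
    cross x-line → (3,3), t=1.3200
    cross y-line → (3,2), t=1.5011 (wall)
  → r_5 = 1.5011
beam 6: φ=90°, α=285°
  d=(0.2588,-0.9659)  start (4,4)  tX=1.3137 tY=0.3106  stride 1/|dx|=3.8637 1/|dy|=1.0353
    cross y-line → (4,3), t=0.3106
    cross x-line → (5,3), t=1.3137
    cross y-line → (5,2), t=1.3459
    cross y-line → (5,1), t=2.3811
    cross y-line → (5,0), t=3.4164 (wall)
  → r_6 = 3.4164
beam 7: φ=135°, α=330°
  d=(0.8660,-0.5000)  start (4,4)  tX=0.3926 tY=0.6000  stride 1/|dx|=1.1547 1/|dy|=2.0000
    cross x-line → (5,4), t=0.3926
    cross y-line → (5,3), t=0.6000
    cross x-line → (6,3), t=1.5473 (wall)
  → r_7 = 1.5473

ranges = [0.8083, 0.7247, 0.7621, 0.6833, 1.5011, 3.4164, 1.5473]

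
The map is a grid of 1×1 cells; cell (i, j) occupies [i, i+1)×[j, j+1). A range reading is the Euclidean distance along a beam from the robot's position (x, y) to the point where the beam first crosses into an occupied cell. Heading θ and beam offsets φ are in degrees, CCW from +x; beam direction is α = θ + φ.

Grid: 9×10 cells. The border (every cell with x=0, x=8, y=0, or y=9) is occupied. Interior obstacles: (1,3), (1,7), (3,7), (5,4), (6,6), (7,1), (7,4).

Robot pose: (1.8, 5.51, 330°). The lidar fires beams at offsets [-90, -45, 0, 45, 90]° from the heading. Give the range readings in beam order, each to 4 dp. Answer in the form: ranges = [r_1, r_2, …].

ranges = [1.6000, 4.6691, 7.0200, 4.3482, 2.4000]

beam 1: φ=-90°, α=240°
  dir = (cos 240°, sin 240°) = (-0.5000, -0.8660); from cell (1,5)
  next x-line at t=1.6000, next y-line at t=0.5889; Δt_x=2.0000, Δt_y=1.1547
    y: enter (1,4) at t=0.5889
    x: enter (0,4) at t=1.6000 ← occupied
  → r_1 = 1.6000
beam 2: φ=-45°, α=285°
  dir = (cos 285°, sin 285°) = (0.2588, -0.9659); from cell (1,5)
  next x-line at t=0.7727, next y-line at t=0.5280; Δt_x=3.8637, Δt_y=1.0353
    y: enter (1,4) at t=0.5280
    x: enter (2,4) at t=0.7727
    y: enter (2,3) at t=1.5633
    y: enter (2,2) at t=2.5985
    y: enter (2,1) at t=3.6338
    x: enter (3,1) at t=4.6364
    y: enter (3,0) at t=4.6691 ← occupied
  → r_2 = 4.6691
beam 3: φ=0°, α=330°
  dir = (cos 330°, sin 330°) = (0.8660, -0.5000); from cell (1,5)
  next x-line at t=0.2309, next y-line at t=1.0200; Δt_x=1.1547, Δt_y=2.0000
    x: enter (2,5) at t=0.2309
    y: enter (2,4) at t=1.0200
    x: enter (3,4) at t=1.3856
    x: enter (4,4) at t=2.5403
    y: enter (4,3) at t=3.0200
    x: enter (5,3) at t=3.6950
    x: enter (6,3) at t=4.8497
    y: enter (6,2) at t=5.0200
    x: enter (7,2) at t=6.0044
    y: enter (7,1) at t=7.0200 ← occupied
  → r_3 = 7.0200
beam 4: φ=45°, α=15°
  dir = (cos 15°, sin 15°) = (0.9659, 0.2588); from cell (1,5)
  next x-line at t=0.2071, next y-line at t=1.8932; Δt_x=1.0353, Δt_y=3.8637
    x: enter (2,5) at t=0.2071
    x: enter (3,5) at t=1.2423
    y: enter (3,6) at t=1.8932
    x: enter (4,6) at t=2.2776
    x: enter (5,6) at t=3.3129
    x: enter (6,6) at t=4.3482 ← occupied
  → r_4 = 4.3482
beam 5: φ=90°, α=60°
  dir = (cos 60°, sin 60°) = (0.5000, 0.8660); from cell (1,5)
  next x-line at t=0.4000, next y-line at t=0.5658; Δt_x=2.0000, Δt_y=1.1547
    x: enter (2,5) at t=0.4000
    y: enter (2,6) at t=0.5658
    y: enter (2,7) at t=1.7205
    x: enter (3,7) at t=2.4000 ← occupied
  → r_5 = 2.4000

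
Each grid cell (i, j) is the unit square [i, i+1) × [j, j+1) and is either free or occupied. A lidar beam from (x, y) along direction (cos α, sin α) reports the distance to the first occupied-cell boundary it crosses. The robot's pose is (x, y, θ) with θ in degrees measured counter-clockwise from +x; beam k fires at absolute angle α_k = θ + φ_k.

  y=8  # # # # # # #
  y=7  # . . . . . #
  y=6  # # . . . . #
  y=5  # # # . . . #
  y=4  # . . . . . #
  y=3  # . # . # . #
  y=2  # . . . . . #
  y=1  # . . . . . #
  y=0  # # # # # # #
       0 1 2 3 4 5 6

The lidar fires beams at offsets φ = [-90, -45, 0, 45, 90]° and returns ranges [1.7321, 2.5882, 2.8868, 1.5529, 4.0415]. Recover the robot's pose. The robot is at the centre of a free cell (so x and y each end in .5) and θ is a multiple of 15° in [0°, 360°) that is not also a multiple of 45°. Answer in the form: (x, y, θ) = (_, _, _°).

Enumerate (i+0.5, j+0.5, θ) over the 30 free cells and 16 admissible headings. For each, cast all 5 beams and compare to the given ranges.
  (5.5, 6.5, 165°): beam 1 = 1.5529 ≠ 1.7321 ✗
  (1.5, 7.5, 285°): beam 1 = 0.5176 ≠ 1.7321 ✗
  (3.5, 1.5, 195°): beam 1 = 1.9319 ≠ 1.7321 ✗
  …
  (4.5, 5.5, 120°): r_1=1.7321, r_2=2.5882, r_3=2.8868, r_4=1.5529, r_5=4.0415 — all match ✓
Unique over the lattice → pose = (4.5, 5.5, 120°).

(x, y, θ) = (4.5, 5.5, 120°)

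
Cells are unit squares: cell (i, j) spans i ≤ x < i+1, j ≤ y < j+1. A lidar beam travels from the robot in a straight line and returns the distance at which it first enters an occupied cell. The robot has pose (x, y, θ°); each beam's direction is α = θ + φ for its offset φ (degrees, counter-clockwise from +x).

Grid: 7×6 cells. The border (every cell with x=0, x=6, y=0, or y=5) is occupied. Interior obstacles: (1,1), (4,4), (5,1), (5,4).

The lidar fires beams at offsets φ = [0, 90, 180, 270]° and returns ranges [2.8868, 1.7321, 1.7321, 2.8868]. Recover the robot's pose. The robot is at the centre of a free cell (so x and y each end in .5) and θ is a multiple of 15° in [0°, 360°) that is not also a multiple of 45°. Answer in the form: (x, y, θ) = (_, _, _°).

The pose lattice has 16·16 = 256 candidates. Test each by forward raycasting.
  (3.5, 4.5, 285°): beam 1 = 3.6235 ≠ 2.8868 ✗
  (3.5, 4.5, 165°): beam 1 = 1.9319 ≠ 2.8868 ✗
  (2.5, 1.5, 150°): beam 1 = 0.5774 ≠ 2.8868 ✗
  (3.5, 2.5, 195°): beam 1 = 1.9319 ≠ 2.8868 ✗
  …
  (3.5, 2.5, 120°): r_1=2.8868, r_2=1.7321, r_3=1.7321, r_4=2.8868 — all match ✓
No second candidate reproduces the full scan.

(x, y, θ) = (3.5, 2.5, 120°)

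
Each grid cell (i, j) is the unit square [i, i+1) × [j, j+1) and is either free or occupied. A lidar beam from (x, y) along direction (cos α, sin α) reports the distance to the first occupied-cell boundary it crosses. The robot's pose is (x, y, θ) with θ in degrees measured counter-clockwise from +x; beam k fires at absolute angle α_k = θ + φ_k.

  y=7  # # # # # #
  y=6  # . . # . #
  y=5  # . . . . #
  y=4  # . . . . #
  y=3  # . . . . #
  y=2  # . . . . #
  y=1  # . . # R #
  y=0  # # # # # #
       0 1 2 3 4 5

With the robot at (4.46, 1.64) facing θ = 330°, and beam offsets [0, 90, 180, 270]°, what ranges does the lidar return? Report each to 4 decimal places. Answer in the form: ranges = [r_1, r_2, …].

beam 1: φ=0°, α=330°
  cosα=0.8660 sinα=-0.5000 | (4,1) | tMaxX 0.6235 tMaxY 1.2800 | tΔX 1.1547 tΔY 2.0000
    t=0.6235 [x] (5,1) — stop
  → r_1 = 0.6235
beam 2: φ=90°, α=60°
  cosα=0.5000 sinα=0.8660 | (4,1) | tMaxX 1.0800 tMaxY 0.4157 | tΔX 2.0000 tΔY 1.1547
    t=0.4157 [y] (4,2)
    t=1.0800 [x] (5,2) — stop
  → r_2 = 1.0800
beam 3: φ=180°, α=150°
  cosα=-0.8660 sinα=0.5000 | (4,1) | tMaxX 0.5312 tMaxY 0.7200 | tΔX 1.1547 tΔY 2.0000
    t=0.5312 [x] (3,1) — stop
  → r_3 = 0.5312
beam 4: φ=270°, α=240°
  cosα=-0.5000 sinα=-0.8660 | (4,1) | tMaxX 0.9200 tMaxY 0.7390 | tΔX 2.0000 tΔY 1.1547
    t=0.7390 [y] (4,0) — stop
  → r_4 = 0.7390

ranges = [0.6235, 1.0800, 0.5312, 0.7390]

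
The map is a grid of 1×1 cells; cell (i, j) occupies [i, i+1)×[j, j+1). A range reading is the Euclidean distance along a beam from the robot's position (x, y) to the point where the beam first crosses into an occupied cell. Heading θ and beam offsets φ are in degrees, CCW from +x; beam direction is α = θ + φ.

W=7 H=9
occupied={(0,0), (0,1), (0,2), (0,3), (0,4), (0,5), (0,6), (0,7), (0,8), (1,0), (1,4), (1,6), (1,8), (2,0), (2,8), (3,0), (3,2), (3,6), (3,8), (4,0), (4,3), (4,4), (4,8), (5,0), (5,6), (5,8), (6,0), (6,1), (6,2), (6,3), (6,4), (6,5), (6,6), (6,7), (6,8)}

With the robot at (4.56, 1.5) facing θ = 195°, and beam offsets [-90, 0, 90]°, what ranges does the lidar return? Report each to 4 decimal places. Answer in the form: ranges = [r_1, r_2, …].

ranges = [1.5529, 1.9319, 0.5176]

beam 1: φ=-90°, α=105°
  dir = (cos 105°, sin 105°) = (-0.2588, 0.9659); from cell (4,1)
  next x-line at t=2.1637, next y-line at t=0.5176; Δt_x=3.8637, Δt_y=1.0353
    y: enter (4,2) at t=0.5176
    y: enter (4,3) at t=1.5529 ← occupied
  → r_1 = 1.5529
beam 2: φ=0°, α=195°
  dir = (cos 195°, sin 195°) = (-0.9659, -0.2588); from cell (4,1)
  next x-line at t=0.5798, next y-line at t=1.9319; Δt_x=1.0353, Δt_y=3.8637
    x: enter (3,1) at t=0.5798
    x: enter (2,1) at t=1.6150
    y: enter (2,0) at t=1.9319 ← occupied
  → r_2 = 1.9319
beam 3: φ=90°, α=285°
  dir = (cos 285°, sin 285°) = (0.2588, -0.9659); from cell (4,1)
  next x-line at t=1.7000, next y-line at t=0.5176; Δt_x=3.8637, Δt_y=1.0353
    y: enter (4,0) at t=0.5176 ← occupied
  → r_3 = 0.5176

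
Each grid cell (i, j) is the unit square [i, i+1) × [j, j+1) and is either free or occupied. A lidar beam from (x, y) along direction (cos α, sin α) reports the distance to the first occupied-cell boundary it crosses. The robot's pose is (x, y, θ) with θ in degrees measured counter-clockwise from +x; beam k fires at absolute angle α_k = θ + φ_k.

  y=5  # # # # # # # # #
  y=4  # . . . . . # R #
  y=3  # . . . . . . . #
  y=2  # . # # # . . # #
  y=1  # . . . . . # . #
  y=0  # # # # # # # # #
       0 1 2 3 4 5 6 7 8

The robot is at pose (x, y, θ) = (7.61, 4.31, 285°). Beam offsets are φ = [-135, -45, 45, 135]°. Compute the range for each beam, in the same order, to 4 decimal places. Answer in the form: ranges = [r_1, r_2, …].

beam 1: φ=-135°, α=150°
  cosα=-0.8660 sinα=0.5000 | (7,4) | tMaxX 0.7044 tMaxY 1.3800 | tΔX 1.1547 tΔY 2.0000
    t=0.7044 [x] (6,4) — stop
  → r_1 = 0.7044
beam 2: φ=-45°, α=240°
  cosα=-0.5000 sinα=-0.8660 | (7,4) | tMaxX 1.2200 tMaxY 0.3580 | tΔX 2.0000 tΔY 1.1547
    t=0.3580 [y] (7,3)
    t=1.2200 [x] (6,3)
    t=1.5127 [y] (6,2)
    t=2.6674 [y] (6,1) — stop
  → r_2 = 2.6674
beam 3: φ=45°, α=330°
  cosα=0.8660 sinα=-0.5000 | (7,4) | tMaxX 0.4503 tMaxY 0.6200 | tΔX 1.1547 tΔY 2.0000
    t=0.4503 [x] (8,4) — stop
  → r_3 = 0.4503
beam 4: φ=135°, α=60°
  cosα=0.5000 sinα=0.8660 | (7,4) | tMaxX 0.7800 tMaxY 0.7967 | tΔX 2.0000 tΔY 1.1547
    t=0.7800 [x] (8,4) — stop
  → r_4 = 0.7800

ranges = [0.7044, 2.6674, 0.4503, 0.7800]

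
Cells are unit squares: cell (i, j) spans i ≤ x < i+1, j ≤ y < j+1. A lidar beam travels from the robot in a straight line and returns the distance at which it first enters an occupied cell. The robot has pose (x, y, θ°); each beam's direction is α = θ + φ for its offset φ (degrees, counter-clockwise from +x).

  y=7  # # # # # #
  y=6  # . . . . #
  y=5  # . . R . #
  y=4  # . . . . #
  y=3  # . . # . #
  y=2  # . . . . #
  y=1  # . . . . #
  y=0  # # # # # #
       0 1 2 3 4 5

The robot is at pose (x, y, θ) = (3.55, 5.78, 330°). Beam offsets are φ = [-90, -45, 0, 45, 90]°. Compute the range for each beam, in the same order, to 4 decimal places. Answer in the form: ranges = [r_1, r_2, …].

ranges = [5.1000, 4.9486, 1.6743, 1.5012, 1.4087]

beam 1: φ=-90°, α=240°
  cosα=-0.5000 sinα=-0.8660 | (3,5) | tMaxX 1.1000 tMaxY 0.9007 | tΔX 2.0000 tΔY 1.1547
    t=0.9007 [y] (3,4)
    t=1.1000 [x] (2,4)
    t=2.0554 [y] (2,3)
    t=3.1000 [x] (1,3)
    t=3.2101 [y] (1,2)
    t=4.3648 [y] (1,1)
    t=5.1000 [x] (0,1) — stop
  → r_1 = 5.1000
beam 2: φ=-45°, α=285°
  cosα=0.2588 sinα=-0.9659 | (3,5) | tMaxX 1.7387 tMaxY 0.8075 | tΔX 3.8637 tΔY 1.0353
    t=0.8075 [y] (3,4)
    t=1.7387 [x] (4,4)
    t=1.8428 [y] (4,3)
    t=2.8781 [y] (4,2)
    t=3.9133 [y] (4,1)
    t=4.9486 [y] (4,0) — stop
  → r_2 = 4.9486
beam 3: φ=0°, α=330°
  cosα=0.8660 sinα=-0.5000 | (3,5) | tMaxX 0.5196 tMaxY 1.5600 | tΔX 1.1547 tΔY 2.0000
    t=0.5196 [x] (4,5)
    t=1.5600 [y] (4,4)
    t=1.6743 [x] (5,4) — stop
  → r_3 = 1.6743
beam 4: φ=45°, α=15°
  cosα=0.9659 sinα=0.2588 | (3,5) | tMaxX 0.4659 tMaxY 0.8500 | tΔX 1.0353 tΔY 3.8637
    t=0.4659 [x] (4,5)
    t=0.8500 [y] (4,6)
    t=1.5012 [x] (5,6) — stop
  → r_4 = 1.5012
beam 5: φ=90°, α=60°
  cosα=0.5000 sinα=0.8660 | (3,5) | tMaxX 0.9000 tMaxY 0.2540 | tΔX 2.0000 tΔY 1.1547
    t=0.2540 [y] (3,6)
    t=0.9000 [x] (4,6)
    t=1.4087 [y] (4,7) — stop
  → r_5 = 1.4087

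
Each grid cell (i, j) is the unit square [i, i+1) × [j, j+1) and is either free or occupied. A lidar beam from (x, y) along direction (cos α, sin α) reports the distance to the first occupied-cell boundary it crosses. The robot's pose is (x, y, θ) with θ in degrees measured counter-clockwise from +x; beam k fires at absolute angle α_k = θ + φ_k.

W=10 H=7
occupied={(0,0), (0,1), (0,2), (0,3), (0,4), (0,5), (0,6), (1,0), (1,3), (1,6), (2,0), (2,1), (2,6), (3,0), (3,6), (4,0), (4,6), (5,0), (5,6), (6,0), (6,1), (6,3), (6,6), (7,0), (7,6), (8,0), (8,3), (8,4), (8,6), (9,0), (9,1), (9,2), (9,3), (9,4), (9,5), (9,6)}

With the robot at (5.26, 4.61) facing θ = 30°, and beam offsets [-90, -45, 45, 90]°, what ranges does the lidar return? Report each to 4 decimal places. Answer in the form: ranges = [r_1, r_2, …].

ranges = [1.4800, 2.8367, 1.4390, 1.6050]

beam 1: φ=-90°, α=300°
  cosα=0.5000 sinα=-0.8660 | (5,4) | tMaxX 1.4800 tMaxY 0.7044 | tΔX 2.0000 tΔY 1.1547
    t=0.7044 [y] (5,3)
    t=1.4800 [x] (6,3) — stop
  → r_1 = 1.4800
beam 2: φ=-45°, α=345°
  cosα=0.9659 sinα=-0.2588 | (5,4) | tMaxX 0.7661 tMaxY 2.3569 | tΔX 1.0353 tΔY 3.8637
    t=0.7661 [x] (6,4)
    t=1.8014 [x] (7,4)
    t=2.3569 [y] (7,3)
    t=2.8367 [x] (8,3) — stop
  → r_2 = 2.8367
beam 3: φ=45°, α=75°
  cosα=0.2588 sinα=0.9659 | (5,4) | tMaxX 2.8591 tMaxY 0.4038 | tΔX 3.8637 tΔY 1.0353
    t=0.4038 [y] (5,5)
    t=1.4390 [y] (5,6) — stop
  → r_3 = 1.4390
beam 4: φ=90°, α=120°
  cosα=-0.5000 sinα=0.8660 | (5,4) | tMaxX 0.5200 tMaxY 0.4503 | tΔX 2.0000 tΔY 1.1547
    t=0.4503 [y] (5,5)
    t=0.5200 [x] (4,5)
    t=1.6050 [y] (4,6) — stop
  → r_4 = 1.6050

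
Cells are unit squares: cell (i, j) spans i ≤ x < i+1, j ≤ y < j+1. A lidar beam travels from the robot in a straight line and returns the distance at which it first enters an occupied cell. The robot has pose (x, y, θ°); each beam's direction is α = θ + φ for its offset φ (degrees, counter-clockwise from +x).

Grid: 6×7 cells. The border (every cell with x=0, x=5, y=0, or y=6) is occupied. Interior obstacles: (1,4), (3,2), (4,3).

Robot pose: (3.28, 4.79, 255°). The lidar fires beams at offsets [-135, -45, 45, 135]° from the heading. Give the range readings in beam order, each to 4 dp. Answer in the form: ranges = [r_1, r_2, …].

beam 1: φ=-135°, α=120°
  direction (-0.5000, 0.8660); cell (3,4); t to first gridline: x 0.5600, y 0.2425 (then +2.0000 / +1.1547)
    (3,5) via y @ 0.2425
    (2,5) via x @ 0.5600
    (2,6) via y @ 1.3972  # hit
  → r_1 = 1.3972
beam 2: φ=-45°, α=210°
  direction (-0.8660, -0.5000); cell (3,4); t to first gridline: x 0.3233, y 1.5800 (then +1.1547 / +2.0000)
    (2,4) via x @ 0.3233
    (1,4) via x @ 1.4780  # hit
  → r_2 = 1.4780
beam 3: φ=45°, α=300°
  direction (0.5000, -0.8660); cell (3,4); t to first gridline: x 1.4400, y 0.9122 (then +2.0000 / +1.1547)
    (3,3) via y @ 0.9122
    (4,3) via x @ 1.4400  # hit
  → r_3 = 1.4400
beam 4: φ=135°, α=30°
  direction (0.8660, 0.5000); cell (3,4); t to first gridline: x 0.8314, y 0.4200 (then +1.1547 / +2.0000)
    (3,5) via y @ 0.4200
    (4,5) via x @ 0.8314
    (5,5) via x @ 1.9861  # hit
  → r_4 = 1.9861

ranges = [1.3972, 1.4780, 1.4400, 1.9861]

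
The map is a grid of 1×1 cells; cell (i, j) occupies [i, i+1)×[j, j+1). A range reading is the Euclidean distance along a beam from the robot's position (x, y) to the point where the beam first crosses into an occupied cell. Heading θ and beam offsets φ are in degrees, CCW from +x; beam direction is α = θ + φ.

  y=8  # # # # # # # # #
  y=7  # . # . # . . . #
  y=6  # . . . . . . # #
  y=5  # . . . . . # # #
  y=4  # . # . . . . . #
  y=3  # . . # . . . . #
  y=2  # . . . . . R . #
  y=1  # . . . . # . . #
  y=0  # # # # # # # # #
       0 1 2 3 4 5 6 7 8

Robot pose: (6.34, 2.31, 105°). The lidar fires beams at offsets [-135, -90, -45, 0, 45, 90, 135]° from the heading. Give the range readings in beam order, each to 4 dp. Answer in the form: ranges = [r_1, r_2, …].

ranges = [1.9168, 1.7186, 3.1061, 5.1774, 2.7020, 1.1977, 0.6800]

beam 1: φ=-135°, α=330°
  cosα=0.8660 sinα=-0.5000 | (6,2) | tMaxX 0.7621 tMaxY 0.6200 | tΔX 1.1547 tΔY 2.0000
    t=0.6200 [y] (6,1)
    t=0.7621 [x] (7,1)
    t=1.9168 [x] (8,1) — stop
  → r_1 = 1.9168
beam 2: φ=-90°, α=15°
  cosα=0.9659 sinα=0.2588 | (6,2) | tMaxX 0.6833 tMaxY 2.6660 | tΔX 1.0353 tΔY 3.8637
    t=0.6833 [x] (7,2)
    t=1.7186 [x] (8,2) — stop
  → r_2 = 1.7186
beam 3: φ=-45°, α=60°
  cosα=0.5000 sinα=0.8660 | (6,2) | tMaxX 1.3200 tMaxY 0.7967 | tΔX 2.0000 tΔY 1.1547
    t=0.7967 [y] (6,3)
    t=1.3200 [x] (7,3)
    t=1.9514 [y] (7,4)
    t=3.1061 [y] (7,5) — stop
  → r_3 = 3.1061
beam 4: φ=0°, α=105°
  cosα=-0.2588 sinα=0.9659 | (6,2) | tMaxX 1.3137 tMaxY 0.7143 | tΔX 3.8637 tΔY 1.0353
    t=0.7143 [y] (6,3)
    t=1.3137 [x] (5,3)
    t=1.7496 [y] (5,4)
    t=2.7849 [y] (5,5)
    t=3.8202 [y] (5,6)
    t=4.8554 [y] (5,7)
    t=5.1774 [x] (4,7) — stop
  → r_4 = 5.1774
beam 5: φ=45°, α=150°
  cosα=-0.8660 sinα=0.5000 | (6,2) | tMaxX 0.3926 tMaxY 1.3800 | tΔX 1.1547 tΔY 2.0000
    t=0.3926 [x] (5,2)
    t=1.3800 [y] (5,3)
    t=1.5473 [x] (4,3)
    t=2.7020 [x] (3,3) — stop
  → r_5 = 2.7020
beam 6: φ=90°, α=195°
  cosα=-0.9659 sinα=-0.2588 | (6,2) | tMaxX 0.3520 tMaxY 1.1977 | tΔX 1.0353 tΔY 3.8637
    t=0.3520 [x] (5,2)
    t=1.1977 [y] (5,1) — stop
  → r_6 = 1.1977
beam 7: φ=135°, α=240°
  cosα=-0.5000 sinα=-0.8660 | (6,2) | tMaxX 0.6800 tMaxY 0.3580 | tΔX 2.0000 tΔY 1.1547
    t=0.3580 [y] (6,1)
    t=0.6800 [x] (5,1) — stop
  → r_7 = 0.6800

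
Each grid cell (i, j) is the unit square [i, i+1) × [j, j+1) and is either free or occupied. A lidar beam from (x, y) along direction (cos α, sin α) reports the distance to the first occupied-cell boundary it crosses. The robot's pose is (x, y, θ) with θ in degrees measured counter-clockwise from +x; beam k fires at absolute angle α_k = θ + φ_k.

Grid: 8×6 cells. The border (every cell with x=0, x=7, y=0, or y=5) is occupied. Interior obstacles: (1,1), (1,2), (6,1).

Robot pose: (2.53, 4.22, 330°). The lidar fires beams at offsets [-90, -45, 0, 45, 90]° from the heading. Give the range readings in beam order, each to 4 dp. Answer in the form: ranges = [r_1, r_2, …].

beam 1: φ=-90°, α=240°
  direction (-0.5000, -0.8660); cell (2,4); t to first gridline: x 1.0600, y 0.2540 (then +2.0000 / +1.1547)
    (2,3) via y @ 0.2540
    (1,3) via x @ 1.0600
    (1,2) via y @ 1.4087  # hit
  → r_1 = 1.4087
beam 2: φ=-45°, α=285°
  direction (0.2588, -0.9659); cell (2,4); t to first gridline: x 1.8159, y 0.2278 (then +3.8637 / +1.0353)
    (2,3) via y @ 0.2278
    (2,2) via y @ 1.2630
    (3,2) via x @ 1.8159
    (3,1) via y @ 2.2983
    (3,0) via y @ 3.3336  # hit
  → r_2 = 3.3336
beam 3: φ=0°, α=330°
  direction (0.8660, -0.5000); cell (2,4); t to first gridline: x 0.5427, y 0.4400 (then +1.1547 / +2.0000)
    (2,3) via y @ 0.4400
    (3,3) via x @ 0.5427
    (4,3) via x @ 1.6974
    (4,2) via y @ 2.4400
    (5,2) via x @ 2.8521
    (6,2) via x @ 4.0068
    (6,1) via y @ 4.4400  # hit
  → r_3 = 4.4400
beam 4: φ=45°, α=15°
  direction (0.9659, 0.2588); cell (2,4); t to first gridline: x 0.4866, y 3.0137 (then +1.0353 / +3.8637)
    (3,4) via x @ 0.4866
    (4,4) via x @ 1.5219
    (5,4) via x @ 2.5571
    (5,5) via y @ 3.0137  # hit
  → r_4 = 3.0137
beam 5: φ=90°, α=60°
  direction (0.5000, 0.8660); cell (2,4); t to first gridline: x 0.9400, y 0.9007 (then +2.0000 / +1.1547)
    (2,5) via y @ 0.9007  # hit
  → r_5 = 0.9007

ranges = [1.4087, 3.3336, 4.4400, 3.0137, 0.9007]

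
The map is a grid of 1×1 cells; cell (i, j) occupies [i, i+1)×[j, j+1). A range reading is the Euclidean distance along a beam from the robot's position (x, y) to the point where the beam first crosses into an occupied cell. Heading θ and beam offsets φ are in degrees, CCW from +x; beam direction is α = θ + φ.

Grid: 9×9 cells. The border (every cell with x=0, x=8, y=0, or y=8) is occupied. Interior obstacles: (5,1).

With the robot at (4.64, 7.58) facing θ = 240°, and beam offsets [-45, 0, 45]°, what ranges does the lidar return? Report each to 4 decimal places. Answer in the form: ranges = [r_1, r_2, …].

ranges = [3.7684, 7.2800, 6.8121]

beam 1: φ=-45°, α=195°
  cosα=-0.9659 sinα=-0.2588 | (4,7) | tMaxX 0.6626 tMaxY 2.2409 | tΔX 1.0353 tΔY 3.8637
    t=0.6626 [x] (3,7)
    t=1.6979 [x] (2,7)
    t=2.2409 [y] (2,6)
    t=2.7331 [x] (1,6)
    t=3.7684 [x] (0,6) — stop
  → r_1 = 3.7684
beam 2: φ=0°, α=240°
  cosα=-0.5000 sinα=-0.8660 | (4,7) | tMaxX 1.2800 tMaxY 0.6697 | tΔX 2.0000 tΔY 1.1547
    t=0.6697 [y] (4,6)
    t=1.2800 [x] (3,6)
    t=1.8244 [y] (3,5)
    t=2.9791 [y] (3,4)
    t=3.2800 [x] (2,4)
    t=4.1338 [y] (2,3)
    t=5.2800 [x] (1,3)
    t=5.2885 [y] (1,2)
    t=6.4432 [y] (1,1)
    t=7.2800 [x] (0,1) — stop
  → r_2 = 7.2800
beam 3: φ=45°, α=285°
  cosα=0.2588 sinα=-0.9659 | (4,7) | tMaxX 1.3909 tMaxY 0.6005 | tΔX 3.8637 tΔY 1.0353
    t=0.6005 [y] (4,6)
    t=1.3909 [x] (5,6)
    t=1.6357 [y] (5,5)
    t=2.6710 [y] (5,4)
    t=3.7063 [y] (5,3)
    t=4.7416 [y] (5,2)
    t=5.2546 [x] (6,2)
    t=5.7768 [y] (6,1)
    t=6.8121 [y] (6,0) — stop
  → r_3 = 6.8121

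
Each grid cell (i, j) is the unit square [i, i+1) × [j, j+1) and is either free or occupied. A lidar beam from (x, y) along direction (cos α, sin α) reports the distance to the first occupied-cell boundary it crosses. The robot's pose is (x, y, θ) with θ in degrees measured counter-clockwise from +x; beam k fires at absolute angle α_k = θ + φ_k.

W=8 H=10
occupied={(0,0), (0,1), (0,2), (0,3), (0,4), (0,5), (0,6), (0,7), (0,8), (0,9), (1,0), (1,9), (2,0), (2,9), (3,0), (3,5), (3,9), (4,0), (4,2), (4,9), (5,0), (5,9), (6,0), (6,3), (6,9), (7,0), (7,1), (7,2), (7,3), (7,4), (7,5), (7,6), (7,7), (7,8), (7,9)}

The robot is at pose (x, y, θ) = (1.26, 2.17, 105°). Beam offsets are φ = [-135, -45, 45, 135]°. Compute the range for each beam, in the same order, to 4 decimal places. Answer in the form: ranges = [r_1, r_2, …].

ranges = [2.3400, 3.4800, 0.3002, 0.5200]

beam 1: φ=-135°, α=330°
  cosα=0.8660 sinα=-0.5000 | (1,2) | tMaxX 0.8545 tMaxY 0.3400 | tΔX 1.1547 tΔY 2.0000
    t=0.3400 [y] (1,1)
    t=0.8545 [x] (2,1)
    t=2.0092 [x] (3,1)
    t=2.3400 [y] (3,0) — stop
  → r_1 = 2.3400
beam 2: φ=-45°, α=60°
  cosα=0.5000 sinα=0.8660 | (1,2) | tMaxX 1.4800 tMaxY 0.9584 | tΔX 2.0000 tΔY 1.1547
    t=0.9584 [y] (1,3)
    t=1.4800 [x] (2,3)
    t=2.1131 [y] (2,4)
    t=3.2678 [y] (2,5)
    t=3.4800 [x] (3,5) — stop
  → r_2 = 3.4800
beam 3: φ=45°, α=150°
  cosα=-0.8660 sinα=0.5000 | (1,2) | tMaxX 0.3002 tMaxY 1.6600 | tΔX 1.1547 tΔY 2.0000
    t=0.3002 [x] (0,2) — stop
  → r_3 = 0.3002
beam 4: φ=135°, α=240°
  cosα=-0.5000 sinα=-0.8660 | (1,2) | tMaxX 0.5200 tMaxY 0.1963 | tΔX 2.0000 tΔY 1.1547
    t=0.1963 [y] (1,1)
    t=0.5200 [x] (0,1) — stop
  → r_4 = 0.5200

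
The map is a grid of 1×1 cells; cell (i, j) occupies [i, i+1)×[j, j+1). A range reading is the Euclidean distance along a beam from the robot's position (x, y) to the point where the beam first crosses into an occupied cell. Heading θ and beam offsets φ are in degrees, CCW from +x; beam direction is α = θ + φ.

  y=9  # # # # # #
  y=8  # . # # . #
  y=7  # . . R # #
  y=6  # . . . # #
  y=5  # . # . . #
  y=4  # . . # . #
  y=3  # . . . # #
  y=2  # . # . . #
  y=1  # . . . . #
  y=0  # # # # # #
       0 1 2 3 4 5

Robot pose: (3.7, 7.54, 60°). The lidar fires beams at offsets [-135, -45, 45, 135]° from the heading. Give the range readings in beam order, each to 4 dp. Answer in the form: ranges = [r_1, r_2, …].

ranges = [1.1591, 0.3106, 0.4762, 2.7952]

beam 1: φ=-135°, α=285°
  cosα=0.2588 sinα=-0.9659 | (3,7) | tMaxX 1.1591 tMaxY 0.5590 | tΔX 3.8637 tΔY 1.0353
    t=0.5590 [y] (3,6)
    t=1.1591 [x] (4,6) — stop
  → r_1 = 1.1591
beam 2: φ=-45°, α=15°
  cosα=0.9659 sinα=0.2588 | (3,7) | tMaxX 0.3106 tMaxY 1.7773 | tΔX 1.0353 tΔY 3.8637
    t=0.3106 [x] (4,7) — stop
  → r_2 = 0.3106
beam 3: φ=45°, α=105°
  cosα=-0.2588 sinα=0.9659 | (3,7) | tMaxX 2.7046 tMaxY 0.4762 | tΔX 3.8637 tΔY 1.0353
    t=0.4762 [y] (3,8) — stop
  → r_3 = 0.4762
beam 4: φ=135°, α=195°
  cosα=-0.9659 sinα=-0.2588 | (3,7) | tMaxX 0.7247 tMaxY 2.0864 | tΔX 1.0353 tΔY 3.8637
    t=0.7247 [x] (2,7)
    t=1.7600 [x] (1,7)
    t=2.0864 [y] (1,6)
    t=2.7952 [x] (0,6) — stop
  → r_4 = 2.7952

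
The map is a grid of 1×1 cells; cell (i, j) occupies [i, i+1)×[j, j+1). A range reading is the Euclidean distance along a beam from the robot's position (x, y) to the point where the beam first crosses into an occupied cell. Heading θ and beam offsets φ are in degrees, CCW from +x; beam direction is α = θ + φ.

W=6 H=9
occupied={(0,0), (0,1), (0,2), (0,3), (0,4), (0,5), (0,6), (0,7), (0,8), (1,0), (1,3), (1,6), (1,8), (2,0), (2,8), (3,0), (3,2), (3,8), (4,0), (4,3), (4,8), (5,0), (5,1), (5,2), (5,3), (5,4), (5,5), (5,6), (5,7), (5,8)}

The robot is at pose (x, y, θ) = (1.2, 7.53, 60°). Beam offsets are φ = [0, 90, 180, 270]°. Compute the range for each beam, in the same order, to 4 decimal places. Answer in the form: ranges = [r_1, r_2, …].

ranges = [0.5427, 0.2309, 0.4000, 4.3879]

beam 1: φ=0°, α=60°
  dir = (cos 60°, sin 60°) = (0.5000, 0.8660); from cell (1,7)
  next x-line at t=1.6000, next y-line at t=0.5427; Δt_x=2.0000, Δt_y=1.1547
    y: enter (1,8) at t=0.5427 ← occupied
  → r_1 = 0.5427
beam 2: φ=90°, α=150°
  dir = (cos 150°, sin 150°) = (-0.8660, 0.5000); from cell (1,7)
  next x-line at t=0.2309, next y-line at t=0.9400; Δt_x=1.1547, Δt_y=2.0000
    x: enter (0,7) at t=0.2309 ← occupied
  → r_2 = 0.2309
beam 3: φ=180°, α=240°
  dir = (cos 240°, sin 240°) = (-0.5000, -0.8660); from cell (1,7)
  next x-line at t=0.4000, next y-line at t=0.6120; Δt_x=2.0000, Δt_y=1.1547
    x: enter (0,7) at t=0.4000 ← occupied
  → r_3 = 0.4000
beam 4: φ=270°, α=330°
  dir = (cos 330°, sin 330°) = (0.8660, -0.5000); from cell (1,7)
  next x-line at t=0.9238, next y-line at t=1.0600; Δt_x=1.1547, Δt_y=2.0000
    x: enter (2,7) at t=0.9238
    y: enter (2,6) at t=1.0600
    x: enter (3,6) at t=2.0785
    y: enter (3,5) at t=3.0600
    x: enter (4,5) at t=3.2332
    x: enter (5,5) at t=4.3879 ← occupied
  → r_4 = 4.3879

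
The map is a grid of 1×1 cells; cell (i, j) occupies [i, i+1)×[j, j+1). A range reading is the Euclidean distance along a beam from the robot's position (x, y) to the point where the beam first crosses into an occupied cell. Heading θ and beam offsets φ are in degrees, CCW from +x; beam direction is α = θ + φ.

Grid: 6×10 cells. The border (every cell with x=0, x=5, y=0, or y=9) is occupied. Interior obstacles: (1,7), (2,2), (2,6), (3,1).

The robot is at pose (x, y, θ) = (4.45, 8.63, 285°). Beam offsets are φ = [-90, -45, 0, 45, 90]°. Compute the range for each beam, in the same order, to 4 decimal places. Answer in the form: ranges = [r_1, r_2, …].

beam 1: φ=-90°, α=195°
  d=(-0.9659,-0.2588)  start (4,8)  tX=0.4659 tY=2.4341  stride 1/|dx|=1.0353 1/|dy|=3.8637
    cross x-line → (3,8), t=0.4659
    cross x-line → (2,8), t=1.5012
    cross y-line → (2,7), t=2.4341
    cross x-line → (1,7), t=2.5364 (wall)
  → r_1 = 2.5364
beam 2: φ=-45°, α=240°
  d=(-0.5000,-0.8660)  start (4,8)  tX=0.9000 tY=0.7275  stride 1/|dx|=2.0000 1/|dy|=1.1547
    cross y-line → (4,7), t=0.7275
    cross x-line → (3,7), t=0.9000
    cross y-line → (3,6), t=1.8822
    cross x-line → (2,6), t=2.9000 (wall)
  → r_2 = 2.9000
beam 3: φ=0°, α=285°
  d=(0.2588,-0.9659)  start (4,8)  tX=2.1250 tY=0.6522  stride 1/|dx|=3.8637 1/|dy|=1.0353
    cross y-line → (4,7), t=0.6522
    cross y-line → (4,6), t=1.6875
    cross x-line → (5,6), t=2.1250 (wall)
  → r_3 = 2.1250
beam 4: φ=45°, α=330°
  d=(0.8660,-0.5000)  start (4,8)  tX=0.6351 tY=1.2600  stride 1/|dx|=1.1547 1/|dy|=2.0000
    cross x-line → (5,8), t=0.6351 (wall)
  → r_4 = 0.6351
beam 5: φ=90°, α=15°
  d=(0.9659,0.2588)  start (4,8)  tX=0.5694 tY=1.4296  stride 1/|dx|=1.0353 1/|dy|=3.8637
    cross x-line → (5,8), t=0.5694 (wall)
  → r_5 = 0.5694

ranges = [2.5364, 2.9000, 2.1250, 0.6351, 0.5694]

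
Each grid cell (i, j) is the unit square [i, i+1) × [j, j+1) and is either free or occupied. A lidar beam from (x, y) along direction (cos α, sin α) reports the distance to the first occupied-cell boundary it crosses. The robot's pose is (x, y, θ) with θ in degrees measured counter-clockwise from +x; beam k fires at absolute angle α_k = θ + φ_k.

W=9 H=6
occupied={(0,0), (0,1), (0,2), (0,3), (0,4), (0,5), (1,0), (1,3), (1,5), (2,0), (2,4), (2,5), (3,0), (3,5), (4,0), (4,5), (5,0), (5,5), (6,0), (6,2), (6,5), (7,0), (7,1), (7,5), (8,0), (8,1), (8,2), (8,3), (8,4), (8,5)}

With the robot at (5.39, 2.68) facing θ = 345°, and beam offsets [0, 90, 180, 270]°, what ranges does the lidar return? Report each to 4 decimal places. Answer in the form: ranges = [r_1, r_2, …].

ranges = [0.6315, 2.4018, 3.5096, 1.7393]

beam 1: φ=0°, α=345°
  d=(0.9659,-0.2588)  start (5,2)  tX=0.6315 tY=2.6273  stride 1/|dx|=1.0353 1/|dy|=3.8637
    cross x-line → (6,2), t=0.6315 (wall)
  → r_1 = 0.6315
beam 2: φ=90°, α=75°
  d=(0.2588,0.9659)  start (5,2)  tX=2.3569 tY=0.3313  stride 1/|dx|=3.8637 1/|dy|=1.0353
    cross y-line → (5,3), t=0.3313
    cross y-line → (5,4), t=1.3666
    cross x-line → (6,4), t=2.3569
    cross y-line → (6,5), t=2.4018 (wall)
  → r_2 = 2.4018
beam 3: φ=180°, α=165°
  d=(-0.9659,0.2588)  start (5,2)  tX=0.4038 tY=1.2364  stride 1/|dx|=1.0353 1/|dy|=3.8637
    cross x-line → (4,2), t=0.4038
    cross y-line → (4,3), t=1.2364
    cross x-line → (3,3), t=1.4390
    cross x-line → (2,3), t=2.4743
    cross x-line → (1,3), t=3.5096 (wall)
  → r_3 = 3.5096
beam 4: φ=270°, α=255°
  d=(-0.2588,-0.9659)  start (5,2)  tX=1.5068 tY=0.7040  stride 1/|dx|=3.8637 1/|dy|=1.0353
    cross y-line → (5,1), t=0.7040
    cross x-line → (4,1), t=1.5068
    cross y-line → (4,0), t=1.7393 (wall)
  → r_4 = 1.7393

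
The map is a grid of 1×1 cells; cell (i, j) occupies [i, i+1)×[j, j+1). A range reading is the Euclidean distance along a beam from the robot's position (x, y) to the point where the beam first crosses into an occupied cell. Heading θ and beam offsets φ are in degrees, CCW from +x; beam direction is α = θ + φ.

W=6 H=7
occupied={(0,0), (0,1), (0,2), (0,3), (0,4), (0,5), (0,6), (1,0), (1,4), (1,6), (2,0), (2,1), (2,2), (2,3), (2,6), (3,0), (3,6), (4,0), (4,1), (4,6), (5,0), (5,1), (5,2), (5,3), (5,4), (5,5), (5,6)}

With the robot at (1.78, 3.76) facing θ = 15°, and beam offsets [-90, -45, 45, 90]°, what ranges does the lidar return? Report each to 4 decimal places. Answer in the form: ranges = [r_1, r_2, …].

ranges = [0.8500, 0.2540, 0.2771, 0.2485]

beam 1: φ=-90°, α=285°
  cosα=0.2588 sinα=-0.9659 | (1,3) | tMaxX 0.8500 tMaxY 0.7868 | tΔX 3.8637 tΔY 1.0353
    t=0.7868 [y] (1,2)
    t=0.8500 [x] (2,2) — stop
  → r_1 = 0.8500
beam 2: φ=-45°, α=330°
  cosα=0.8660 sinα=-0.5000 | (1,3) | tMaxX 0.2540 tMaxY 1.5200 | tΔX 1.1547 tΔY 2.0000
    t=0.2540 [x] (2,3) — stop
  → r_2 = 0.2540
beam 3: φ=45°, α=60°
  cosα=0.5000 sinα=0.8660 | (1,3) | tMaxX 0.4400 tMaxY 0.2771 | tΔX 2.0000 tΔY 1.1547
    t=0.2771 [y] (1,4) — stop
  → r_3 = 0.2771
beam 4: φ=90°, α=105°
  cosα=-0.2588 sinα=0.9659 | (1,3) | tMaxX 3.0137 tMaxY 0.2485 | tΔX 3.8637 tΔY 1.0353
    t=0.2485 [y] (1,4) — stop
  → r_4 = 0.2485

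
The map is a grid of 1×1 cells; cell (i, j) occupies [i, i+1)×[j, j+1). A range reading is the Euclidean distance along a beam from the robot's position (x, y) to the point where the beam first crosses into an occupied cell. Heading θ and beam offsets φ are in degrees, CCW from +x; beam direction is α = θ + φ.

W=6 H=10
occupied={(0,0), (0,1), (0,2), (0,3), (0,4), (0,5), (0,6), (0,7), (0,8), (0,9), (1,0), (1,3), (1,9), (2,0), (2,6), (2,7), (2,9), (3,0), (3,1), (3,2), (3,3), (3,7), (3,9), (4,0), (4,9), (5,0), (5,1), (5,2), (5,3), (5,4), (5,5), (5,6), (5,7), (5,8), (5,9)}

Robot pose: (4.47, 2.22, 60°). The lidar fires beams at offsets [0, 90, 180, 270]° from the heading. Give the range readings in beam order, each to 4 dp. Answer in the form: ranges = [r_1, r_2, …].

beam 1: φ=0°, α=60°
  direction (0.5000, 0.8660); cell (4,2); t to first gridline: x 1.0600, y 0.9007 (then +2.0000 / +1.1547)
    (4,3) via y @ 0.9007
    (5,3) via x @ 1.0600  # hit
  → r_1 = 1.0600
beam 2: φ=90°, α=150°
  direction (-0.8660, 0.5000); cell (4,2); t to first gridline: x 0.5427, y 1.5600 (then +1.1547 / +2.0000)
    (3,2) via x @ 0.5427  # hit
  → r_2 = 0.5427
beam 3: φ=180°, α=240°
  direction (-0.5000, -0.8660); cell (4,2); t to first gridline: x 0.9400, y 0.2540 (then +2.0000 / +1.1547)
    (4,1) via y @ 0.2540
    (3,1) via x @ 0.9400  # hit
  → r_3 = 0.9400
beam 4: φ=270°, α=330°
  direction (0.8660, -0.5000); cell (4,2); t to first gridline: x 0.6120, y 0.4400 (then +1.1547 / +2.0000)
    (4,1) via y @ 0.4400
    (5,1) via x @ 0.6120  # hit
  → r_4 = 0.6120

ranges = [1.0600, 0.5427, 0.9400, 0.6120]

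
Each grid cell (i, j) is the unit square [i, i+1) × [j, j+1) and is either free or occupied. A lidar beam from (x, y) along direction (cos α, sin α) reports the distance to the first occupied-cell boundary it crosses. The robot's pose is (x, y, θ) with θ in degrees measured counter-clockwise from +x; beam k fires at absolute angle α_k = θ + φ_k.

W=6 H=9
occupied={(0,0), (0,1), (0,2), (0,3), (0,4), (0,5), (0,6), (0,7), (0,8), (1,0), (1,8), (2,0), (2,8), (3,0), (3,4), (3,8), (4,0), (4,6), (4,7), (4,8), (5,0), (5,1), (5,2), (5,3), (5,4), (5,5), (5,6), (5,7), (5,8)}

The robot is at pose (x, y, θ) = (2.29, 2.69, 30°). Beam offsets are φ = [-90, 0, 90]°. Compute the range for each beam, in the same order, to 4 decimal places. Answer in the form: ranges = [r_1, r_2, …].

ranges = [1.9514, 3.1292, 2.5800]

beam 1: φ=-90°, α=300°
  cosα=0.5000 sinα=-0.8660 | (2,2) | tMaxX 1.4200 tMaxY 0.7967 | tΔX 2.0000 tΔY 1.1547
    t=0.7967 [y] (2,1)
    t=1.4200 [x] (3,1)
    t=1.9514 [y] (3,0) — stop
  → r_1 = 1.9514
beam 2: φ=0°, α=30°
  cosα=0.8660 sinα=0.5000 | (2,2) | tMaxX 0.8198 tMaxY 0.6200 | tΔX 1.1547 tΔY 2.0000
    t=0.6200 [y] (2,3)
    t=0.8198 [x] (3,3)
    t=1.9745 [x] (4,3)
    t=2.6200 [y] (4,4)
    t=3.1292 [x] (5,4) — stop
  → r_2 = 3.1292
beam 3: φ=90°, α=120°
  cosα=-0.5000 sinα=0.8660 | (2,2) | tMaxX 0.5800 tMaxY 0.3580 | tΔX 2.0000 tΔY 1.1547
    t=0.3580 [y] (2,3)
    t=0.5800 [x] (1,3)
    t=1.5127 [y] (1,4)
    t=2.5800 [x] (0,4) — stop
  → r_3 = 2.5800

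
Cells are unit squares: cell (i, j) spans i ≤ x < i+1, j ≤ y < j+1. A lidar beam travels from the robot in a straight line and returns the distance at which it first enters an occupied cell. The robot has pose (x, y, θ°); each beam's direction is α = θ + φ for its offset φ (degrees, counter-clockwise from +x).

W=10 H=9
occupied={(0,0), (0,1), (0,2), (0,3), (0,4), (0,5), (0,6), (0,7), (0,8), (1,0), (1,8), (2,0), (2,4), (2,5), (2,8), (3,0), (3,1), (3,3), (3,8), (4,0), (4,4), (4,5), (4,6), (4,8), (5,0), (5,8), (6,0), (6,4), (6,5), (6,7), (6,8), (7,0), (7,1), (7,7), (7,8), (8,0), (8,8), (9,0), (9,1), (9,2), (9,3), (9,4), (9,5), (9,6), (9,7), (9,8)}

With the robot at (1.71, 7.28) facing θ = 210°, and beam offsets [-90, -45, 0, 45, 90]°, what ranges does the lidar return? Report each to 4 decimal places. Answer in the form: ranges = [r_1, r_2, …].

ranges = [0.8314, 0.7350, 0.8198, 2.7432, 1.4780]

beam 1: φ=-90°, α=120°
  direction (-0.5000, 0.8660); cell (1,7); t to first gridline: x 1.4200, y 0.8314 (then +2.0000 / +1.1547)
    (1,8) via y @ 0.8314  # hit
  → r_1 = 0.8314
beam 2: φ=-45°, α=165°
  direction (-0.9659, 0.2588); cell (1,7); t to first gridline: x 0.7350, y 2.7819 (then +1.0353 / +3.8637)
    (0,7) via x @ 0.7350  # hit
  → r_2 = 0.7350
beam 3: φ=0°, α=210°
  direction (-0.8660, -0.5000); cell (1,7); t to first gridline: x 0.8198, y 0.5600 (then +1.1547 / +2.0000)
    (1,6) via y @ 0.5600
    (0,6) via x @ 0.8198  # hit
  → r_3 = 0.8198
beam 4: φ=45°, α=255°
  direction (-0.2588, -0.9659); cell (1,7); t to first gridline: x 2.7432, y 0.2899 (then +3.8637 / +1.0353)
    (1,6) via y @ 0.2899
    (1,5) via y @ 1.3252
    (1,4) via y @ 2.3604
    (0,4) via x @ 2.7432  # hit
  → r_4 = 2.7432
beam 5: φ=90°, α=300°
  direction (0.5000, -0.8660); cell (1,7); t to first gridline: x 0.5800, y 0.3233 (then +2.0000 / +1.1547)
    (1,6) via y @ 0.3233
    (2,6) via x @ 0.5800
    (2,5) via y @ 1.4780  # hit
  → r_5 = 1.4780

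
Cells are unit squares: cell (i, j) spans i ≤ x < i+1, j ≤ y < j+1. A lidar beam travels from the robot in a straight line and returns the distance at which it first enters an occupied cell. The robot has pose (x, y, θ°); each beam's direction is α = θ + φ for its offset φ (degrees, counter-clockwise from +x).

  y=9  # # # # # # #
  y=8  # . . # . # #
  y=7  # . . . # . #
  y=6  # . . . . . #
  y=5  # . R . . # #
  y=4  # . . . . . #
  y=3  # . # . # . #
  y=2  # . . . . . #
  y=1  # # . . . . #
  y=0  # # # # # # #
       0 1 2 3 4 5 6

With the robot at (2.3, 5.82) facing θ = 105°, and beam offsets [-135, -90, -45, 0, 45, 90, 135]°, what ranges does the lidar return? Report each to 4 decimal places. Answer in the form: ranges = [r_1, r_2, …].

beam 1: φ=-135°, α=330°
  direction (0.8660, -0.5000); cell (2,5); t to first gridline: x 0.8083, y 1.6400 (then +1.1547 / +2.0000)
    (3,5) via x @ 0.8083
    (3,4) via y @ 1.6400
    (4,4) via x @ 1.9630
    (5,4) via x @ 3.1177
    (5,3) via y @ 3.6400
    (6,3) via x @ 4.2724  # hit
  → r_1 = 4.2724
beam 2: φ=-90°, α=15°
  direction (0.9659, 0.2588); cell (2,5); t to first gridline: x 0.7247, y 0.6955 (then +1.0353 / +3.8637)
    (2,6) via y @ 0.6955
    (3,6) via x @ 0.7247
    (4,6) via x @ 1.7600
    (5,6) via x @ 2.7952
    (6,6) via x @ 3.8305  # hit
  → r_2 = 3.8305
beam 3: φ=-45°, α=60°
  direction (0.5000, 0.8660); cell (2,5); t to first gridline: x 1.4000, y 0.2078 (then +2.0000 / +1.1547)
    (2,6) via y @ 0.2078
    (2,7) via y @ 1.3625
    (3,7) via x @ 1.4000
    (3,8) via y @ 2.5172  # hit
  → r_3 = 2.5172
beam 4: φ=0°, α=105°
  direction (-0.2588, 0.9659); cell (2,5); t to first gridline: x 1.1591, y 0.1863 (then +3.8637 / +1.0353)
    (2,6) via y @ 0.1863
    (1,6) via x @ 1.1591
    (1,7) via y @ 1.2216
    (1,8) via y @ 2.2569
    (1,9) via y @ 3.2922  # hit
  → r_4 = 3.2922
beam 5: φ=45°, α=150°
  direction (-0.8660, 0.5000); cell (2,5); t to first gridline: x 0.3464, y 0.3600 (then +1.1547 / +2.0000)
    (1,5) via x @ 0.3464
    (1,6) via y @ 0.3600
    (0,6) via x @ 1.5011  # hit
  → r_5 = 1.5011
beam 6: φ=90°, α=195°
  direction (-0.9659, -0.2588); cell (2,5); t to first gridline: x 0.3106, y 3.1682 (then +1.0353 / +3.8637)
    (1,5) via x @ 0.3106
    (0,5) via x @ 1.3459  # hit
  → r_6 = 1.3459
beam 7: φ=135°, α=240°
  direction (-0.5000, -0.8660); cell (2,5); t to first gridline: x 0.6000, y 0.9469 (then +2.0000 / +1.1547)
    (1,5) via x @ 0.6000
    (1,4) via y @ 0.9469
    (1,3) via y @ 2.1016
    (0,3) via x @ 2.6000  # hit
  → r_7 = 2.6000

ranges = [4.2724, 3.8305, 2.5172, 3.2922, 1.5011, 1.3459, 2.6000]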